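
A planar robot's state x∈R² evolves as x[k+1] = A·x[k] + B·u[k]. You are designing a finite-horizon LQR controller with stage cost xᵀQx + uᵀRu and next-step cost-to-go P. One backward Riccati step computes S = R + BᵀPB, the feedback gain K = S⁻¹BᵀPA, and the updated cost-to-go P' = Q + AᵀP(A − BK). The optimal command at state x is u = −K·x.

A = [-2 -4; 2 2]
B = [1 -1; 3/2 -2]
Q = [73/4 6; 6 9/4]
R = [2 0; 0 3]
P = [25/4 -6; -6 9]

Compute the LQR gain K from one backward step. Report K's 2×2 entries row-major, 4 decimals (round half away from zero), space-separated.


0.0103 -0.3182 -1.6647 -2.3952

BᵀP = [-2.7500 7.5000; 5.7500 -12.0000]
S = R + BᵀPB = [2 0; 0 3] + [8.5000 -12.2500; -12.2500 18.2500] = [10.5000 -12.2500; -12.2500 21.2500]
BᵀPA = [20.5000 26.0000; -35.5000 -47.0000]
K = S⁻¹·BᵀPA = [0.0103 -0.3182; -1.6647 -2.3952]
A−BK = [-3.6749 -6.0770; -1.3447 -2.3131]
AᵀP(A−BK) = [49.6938 79.4936; 79.4936 127.6989]
P' = Q + AᵀP(A−BK) = [67.9438 85.4936; 85.4936 129.9489]
tr(P') = 197.8926


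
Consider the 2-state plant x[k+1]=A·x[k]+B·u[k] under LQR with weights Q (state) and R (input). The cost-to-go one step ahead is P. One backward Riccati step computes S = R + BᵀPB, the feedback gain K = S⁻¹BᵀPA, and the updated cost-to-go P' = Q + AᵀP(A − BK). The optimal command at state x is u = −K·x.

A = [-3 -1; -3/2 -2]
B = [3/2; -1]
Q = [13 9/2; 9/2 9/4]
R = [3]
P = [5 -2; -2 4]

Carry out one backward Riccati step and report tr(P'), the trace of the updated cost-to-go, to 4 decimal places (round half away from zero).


BᵀP = [9.5000 -7.0000]
S = R + BᵀPB = [3] + [21.2500] = [24.2500]
BᵀPA = [-18.0000 4.5000]
K = S⁻¹·BᵀPA = [-0.7423 0.1856]
A−BK = [-1.8866 -1.2784; -2.2423 -1.8144]
AᵀP(A−BK) = [22.6392 15.3402; 15.3402 12.1649]
P' = Q + AᵀP(A−BK) = [35.6392 19.8402; 19.8402 14.4149]
tr(P') = 50.0541

50.0541


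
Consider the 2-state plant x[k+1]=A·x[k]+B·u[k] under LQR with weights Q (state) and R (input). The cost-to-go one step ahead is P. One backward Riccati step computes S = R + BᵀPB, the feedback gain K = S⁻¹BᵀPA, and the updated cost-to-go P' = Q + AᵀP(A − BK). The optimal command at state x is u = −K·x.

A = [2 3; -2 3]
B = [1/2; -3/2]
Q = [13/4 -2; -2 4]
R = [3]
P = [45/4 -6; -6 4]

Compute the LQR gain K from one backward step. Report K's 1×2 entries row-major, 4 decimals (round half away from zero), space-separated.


1.9843 0.7087

BᵀP = [14.6250 -9.0000]
S = R + BᵀPB = [3] + [20.8125] = [23.8125]
BᵀPA = [47.2500 16.8750]
K = S⁻¹·BᵀPA = [1.9843 0.7087]
A−BK = [1.0079 2.6457; 0.9764 4.0630]
AᵀP(A−BK) = [15.2441 10.0157; 10.0157 17.2913]
P' = Q + AᵀP(A−BK) = [18.4941 8.0157; 8.0157 21.2913]
tr(P') = 39.7854


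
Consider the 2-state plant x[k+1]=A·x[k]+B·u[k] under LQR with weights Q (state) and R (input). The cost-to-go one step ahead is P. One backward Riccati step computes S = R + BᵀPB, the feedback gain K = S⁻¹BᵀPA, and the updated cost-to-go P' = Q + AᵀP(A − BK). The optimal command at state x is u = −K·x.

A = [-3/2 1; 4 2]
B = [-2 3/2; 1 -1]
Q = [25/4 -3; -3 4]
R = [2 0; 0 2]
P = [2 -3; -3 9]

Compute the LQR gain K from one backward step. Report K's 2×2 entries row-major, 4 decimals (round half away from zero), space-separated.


BᵀP = [-7.0000 15.0000; 6.0000 -13.5000]
S = R + BᵀPB = [2 0; 0 2] + [29.0000 -25.5000; -25.5000 22.5000] = [31.0000 -25.5000; -25.5000 24.5000]
BᵀPA = [70.5000 23.0000; -63.0000 -21.0000]
K = S⁻¹·BᵀPA = [1.1053 0.2563; -1.4211 -0.5904]
A−BK = [2.8421 2.3982; 1.4737 1.1533]
AᵀP(A−BK) = [17.0526 10.7368; 10.7368 7.7071]
P' = Q + AᵀP(A−BK) = [23.3026 7.7368; 7.7368 11.7071]
tr(P') = 35.0097

1.1053 0.2563 -1.4211 -0.5904


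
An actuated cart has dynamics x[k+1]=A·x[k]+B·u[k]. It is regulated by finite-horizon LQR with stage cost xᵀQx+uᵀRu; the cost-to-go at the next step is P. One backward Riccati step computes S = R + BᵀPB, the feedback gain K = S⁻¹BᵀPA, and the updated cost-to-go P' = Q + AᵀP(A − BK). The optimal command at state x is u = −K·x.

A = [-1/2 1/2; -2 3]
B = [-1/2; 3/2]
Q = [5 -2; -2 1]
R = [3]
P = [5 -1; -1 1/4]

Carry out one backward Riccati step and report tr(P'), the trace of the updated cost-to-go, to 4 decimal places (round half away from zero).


BᵀP = [-4.0000 0.8750]
S = R + BᵀPB = [3] + [3.3125] = [6.3125]
BᵀPA = [0.2500 0.6250]
K = S⁻¹·BᵀPA = [0.0396 0.0990]
A−BK = [-0.4802 0.5495; -2.0594 2.8515]
AᵀP(A−BK) = [0.2401 -0.2748; -0.2748 0.4381]
P' = Q + AᵀP(A−BK) = [5.2401 -2.2748; -2.2748 1.4381]
tr(P') = 6.6782

6.6782


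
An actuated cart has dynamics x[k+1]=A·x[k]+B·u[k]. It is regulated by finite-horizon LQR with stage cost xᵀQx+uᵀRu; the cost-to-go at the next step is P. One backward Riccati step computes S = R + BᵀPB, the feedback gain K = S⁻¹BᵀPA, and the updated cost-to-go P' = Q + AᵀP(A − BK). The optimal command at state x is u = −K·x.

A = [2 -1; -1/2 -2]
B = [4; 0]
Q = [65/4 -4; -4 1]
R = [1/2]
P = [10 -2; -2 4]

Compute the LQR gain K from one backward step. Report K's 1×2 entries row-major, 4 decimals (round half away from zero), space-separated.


0.5234 -0.1495

BᵀP = [40.0000 -8.0000]
S = R + BᵀPB = [1/2] + [160.0000] = [160.5000]
BᵀPA = [84.0000 -24.0000]
K = S⁻¹·BᵀPA = [0.5234 -0.1495]
A−BK = [-0.0935 -0.4019; -0.5000 -2.0000]
AᵀP(A−BK) = [1.0374 3.5607; 3.5607 14.4112]
P' = Q + AᵀP(A−BK) = [17.2874 -0.4393; -0.4393 15.4112]
tr(P') = 32.6986


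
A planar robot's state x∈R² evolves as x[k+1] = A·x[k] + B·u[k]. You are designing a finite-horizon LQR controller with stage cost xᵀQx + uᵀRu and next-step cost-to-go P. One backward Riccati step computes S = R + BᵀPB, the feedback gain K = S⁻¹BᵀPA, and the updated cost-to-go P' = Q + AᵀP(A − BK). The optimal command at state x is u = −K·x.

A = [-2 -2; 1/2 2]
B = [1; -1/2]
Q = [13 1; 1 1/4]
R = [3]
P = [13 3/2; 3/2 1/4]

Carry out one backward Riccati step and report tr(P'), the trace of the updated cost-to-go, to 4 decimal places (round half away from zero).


31.8895

BᵀP = [12.2500 1.3750]
S = R + BᵀPB = [3] + [11.5625] = [14.5625]
BᵀPA = [-23.8125 -21.7500]
K = S⁻¹·BᵀPA = [-1.6352 -1.4936]
A−BK = [-0.3648 -0.5064; -0.3176 1.2532]
AᵀP(A−BK) = [10.1245 9.1845; 9.1845 8.5150]
P' = Q + AᵀP(A−BK) = [23.1245 10.1845; 10.1845 8.7650]
tr(P') = 31.8895


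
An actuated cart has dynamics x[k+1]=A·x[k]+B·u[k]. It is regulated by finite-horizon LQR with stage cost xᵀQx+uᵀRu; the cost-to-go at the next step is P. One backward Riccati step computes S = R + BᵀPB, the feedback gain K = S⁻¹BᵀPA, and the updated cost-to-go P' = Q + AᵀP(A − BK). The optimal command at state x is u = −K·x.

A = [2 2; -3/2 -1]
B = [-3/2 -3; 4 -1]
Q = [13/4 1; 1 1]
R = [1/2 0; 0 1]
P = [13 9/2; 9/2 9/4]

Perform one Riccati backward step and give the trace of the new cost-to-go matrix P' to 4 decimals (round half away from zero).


4.8375

BᵀP = [-1.5000 2.2500; -43.5000 -15.7500]
S = R + BᵀPB = [1/2 0; 0 1] + [11.2500 2.2500; 2.2500 146.2500] = [11.7500 2.2500; 2.2500 147.2500]
BᵀPA = [-6.3750 -5.2500; -63.3750 -71.2500]
K = S⁻¹·BᵀPA = [-0.4615 -0.3552; -0.4233 -0.4784]
A−BK = [0.0378 0.0319; -0.0774 -0.0577]
AᵀP(A−BK) = [0.2914 0.2893; 0.2893 0.2961]
P' = Q + AᵀP(A−BK) = [3.5414 1.2893; 1.2893 1.2961]
tr(P') = 4.8375


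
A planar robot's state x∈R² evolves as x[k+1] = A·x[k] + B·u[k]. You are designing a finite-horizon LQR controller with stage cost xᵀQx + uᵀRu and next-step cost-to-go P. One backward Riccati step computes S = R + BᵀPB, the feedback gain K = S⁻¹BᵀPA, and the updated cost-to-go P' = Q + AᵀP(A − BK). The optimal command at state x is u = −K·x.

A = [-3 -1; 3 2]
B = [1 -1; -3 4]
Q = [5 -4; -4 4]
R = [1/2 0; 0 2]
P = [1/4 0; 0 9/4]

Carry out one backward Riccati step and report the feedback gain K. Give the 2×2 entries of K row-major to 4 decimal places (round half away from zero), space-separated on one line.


BᵀP = [0.2500 -6.7500; -0.2500 9.0000]
S = R + BᵀPB = [1/2 0; 0 2] + [20.5000 -27.2500; -27.2500 36.2500] = [21.0000 -27.2500; -27.2500 38.2500]
BᵀPA = [-21.0000 -13.7500; 27.7500 18.2500]
K = S⁻¹·BᵀPA = [-0.7755 -0.4717; 0.1730 0.1411]
A−BK = [-2.0515 -0.3872; -0.0185 0.0206]
AᵀP(A−BK) = [1.4135 0.4295; 0.4295 0.1895]
P' = Q + AᵀP(A−BK) = [6.4135 -3.5705; -3.5705 4.1895]
tr(P') = 10.6030

-0.7755 -0.4717 0.1730 0.1411


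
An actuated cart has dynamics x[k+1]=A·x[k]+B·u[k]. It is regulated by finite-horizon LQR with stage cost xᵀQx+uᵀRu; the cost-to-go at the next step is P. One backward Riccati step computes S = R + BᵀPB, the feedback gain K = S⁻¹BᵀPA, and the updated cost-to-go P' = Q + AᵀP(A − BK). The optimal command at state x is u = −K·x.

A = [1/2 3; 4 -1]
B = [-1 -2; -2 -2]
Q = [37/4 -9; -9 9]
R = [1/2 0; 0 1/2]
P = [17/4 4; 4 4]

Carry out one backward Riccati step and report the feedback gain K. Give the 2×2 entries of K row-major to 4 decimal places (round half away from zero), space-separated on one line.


-0.7483 0.0661 -0.5490 -0.5604

BᵀP = [-12.2500 -12.0000; -16.5000 -16.0000]
S = R + BᵀPB = [1/2 0; 0 1/2] + [36.2500 48.5000; 48.5000 65.0000] = [36.7500 48.5000; 48.5000 65.5000]
BᵀPA = [-54.1250 -24.7500; -72.2500 -33.5000]
K = S⁻¹·BᵀPA = [-0.7483 0.0661; -0.5490 -0.5604]
A−BK = [-1.3462 1.9453; 1.4055 -1.9886]
AᵀP(A−BK) = [0.8978 -0.5359; -0.5359 1.1128]
P' = Q + AᵀP(A−BK) = [10.1478 -9.5359; -9.5359 10.1128]
tr(P') = 20.2605


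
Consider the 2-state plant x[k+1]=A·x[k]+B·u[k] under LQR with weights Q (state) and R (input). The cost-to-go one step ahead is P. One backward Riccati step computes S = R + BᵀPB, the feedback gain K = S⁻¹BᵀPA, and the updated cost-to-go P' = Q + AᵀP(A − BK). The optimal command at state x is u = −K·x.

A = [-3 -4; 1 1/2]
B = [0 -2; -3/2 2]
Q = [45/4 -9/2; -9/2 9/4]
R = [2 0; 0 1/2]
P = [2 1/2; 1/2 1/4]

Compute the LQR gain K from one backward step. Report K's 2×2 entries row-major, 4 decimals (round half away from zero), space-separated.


BᵀP = [-0.7500 -0.3750; -3.0000 -0.5000]
S = R + BᵀPB = [2 0; 0 1/2] + [0.5625 0.7500; 0.7500 5.0000] = [2.5625 0.7500; 0.7500 5.5000]
BᵀPA = [1.8750 2.8125; 8.5000 11.7500]
K = S⁻¹·BᵀPA = [0.2910 0.4919; 1.5058 2.0693]
A−BK = [0.0115 0.1386; -1.5751 -2.9007]
AᵀP(A−BK) = [1.9053 2.8637; 2.8637 4.3649]
P' = Q + AᵀP(A−BK) = [13.1553 -1.6363; -1.6363 6.6149]
tr(P') = 19.7702

0.2910 0.4919 1.5058 2.0693


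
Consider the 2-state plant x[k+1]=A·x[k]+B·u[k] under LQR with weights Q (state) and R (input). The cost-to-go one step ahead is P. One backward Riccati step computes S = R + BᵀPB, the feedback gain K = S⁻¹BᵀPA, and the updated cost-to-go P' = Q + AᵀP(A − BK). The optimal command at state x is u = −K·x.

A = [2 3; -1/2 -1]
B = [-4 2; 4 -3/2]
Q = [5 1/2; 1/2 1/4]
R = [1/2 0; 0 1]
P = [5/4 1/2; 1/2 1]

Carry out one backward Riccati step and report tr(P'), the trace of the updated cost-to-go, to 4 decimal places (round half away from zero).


9.4519

BᵀP = [-3.0000 2.0000; 1.7500 -0.5000]
S = R + BᵀPB = [1/2 0; 0 1] + [20.0000 -9.0000; -9.0000 4.2500] = [20.5000 -9.0000; -9.0000 5.2500]
BᵀPA = [-7.0000 -11.0000; 3.7500 5.7500]
K = S⁻¹·BᵀPA = [-0.1127 -0.2254; 0.5211 0.7089]
A−BK = [0.5070 0.6808; 0.7324 0.9648]
AᵀP(A−BK) = [1.5070 2.0141; 2.0141 2.6948]
P' = Q + AᵀP(A−BK) = [6.5070 2.5141; 2.5141 2.9448]
tr(P') = 9.4519


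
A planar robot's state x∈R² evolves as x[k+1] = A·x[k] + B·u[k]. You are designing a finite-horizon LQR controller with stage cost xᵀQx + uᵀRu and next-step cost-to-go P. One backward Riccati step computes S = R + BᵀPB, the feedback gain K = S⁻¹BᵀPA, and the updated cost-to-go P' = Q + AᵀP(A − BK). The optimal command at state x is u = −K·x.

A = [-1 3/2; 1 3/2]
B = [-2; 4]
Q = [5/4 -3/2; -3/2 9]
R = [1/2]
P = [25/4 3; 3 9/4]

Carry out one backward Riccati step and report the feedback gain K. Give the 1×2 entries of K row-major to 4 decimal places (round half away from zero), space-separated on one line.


0.2593 0.2778

BᵀP = [-0.5000 3.0000]
S = R + BᵀPB = [1/2] + [13.0000] = [13.5000]
BᵀPA = [3.5000 3.7500]
K = S⁻¹·BᵀPA = [0.2593 0.2778]
A−BK = [-0.4815 2.0556; -0.0370 0.3889]
AᵀP(A−BK) = [1.5926 -6.9722; -6.9722 31.5833]
P' = Q + AᵀP(A−BK) = [2.8426 -8.4722; -8.4722 40.5833]
tr(P') = 43.4259


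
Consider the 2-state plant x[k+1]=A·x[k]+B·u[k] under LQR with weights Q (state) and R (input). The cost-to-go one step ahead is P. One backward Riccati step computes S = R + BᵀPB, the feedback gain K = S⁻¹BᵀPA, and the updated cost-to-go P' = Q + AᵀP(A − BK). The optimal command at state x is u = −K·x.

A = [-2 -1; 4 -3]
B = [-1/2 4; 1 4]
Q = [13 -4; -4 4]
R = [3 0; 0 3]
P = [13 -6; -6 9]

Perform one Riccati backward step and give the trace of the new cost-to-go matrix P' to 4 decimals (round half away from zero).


BᵀP = [-12.5000 12.0000; 28.0000 12.0000]
S = R + BᵀPB = [3 0; 0 3] + [18.2500 -2.0000; -2.0000 160.0000] = [21.2500 -2.0000; -2.0000 163.0000]
BᵀPA = [73.0000 -23.5000; -8.0000 -64.0000]
K = S⁻¹·BᵀPA = [3.4346 -1.1442; -0.0069 -0.4067]
A−BK = [-0.2549 0.0546; 0.5931 -0.2291]
AᵀP(A−BK) = [41.2157 -13.7299; -13.7299 5.0850]
P' = Q + AᵀP(A−BK) = [54.2157 -17.7299; -17.7299 9.0850]
tr(P') = 63.3007

63.3007


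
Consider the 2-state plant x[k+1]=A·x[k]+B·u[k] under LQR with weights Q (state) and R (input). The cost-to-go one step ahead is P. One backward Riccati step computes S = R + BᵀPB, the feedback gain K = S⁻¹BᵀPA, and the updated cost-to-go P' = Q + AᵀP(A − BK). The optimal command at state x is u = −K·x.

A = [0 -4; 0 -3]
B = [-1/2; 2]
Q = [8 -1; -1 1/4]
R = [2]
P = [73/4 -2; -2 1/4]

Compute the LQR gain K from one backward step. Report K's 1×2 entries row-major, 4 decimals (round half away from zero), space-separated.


BᵀP = [-13.1250 1.5000]
S = R + BᵀPB = [2] + [9.5625] = [11.5625]
BᵀPA = [0.0000 48.0000]
K = S⁻¹·BᵀPA = [0.0000 4.1514]
A−BK = [0.0000 -1.9243; 0.0000 -11.3027]
AᵀP(A−BK) = [0.0000 0.0000; 0.0000 46.9851]
P' = Q + AᵀP(A−BK) = [8.0000 -1.0000; -1.0000 47.2351]
tr(P') = 55.2351

0.0000 4.1514


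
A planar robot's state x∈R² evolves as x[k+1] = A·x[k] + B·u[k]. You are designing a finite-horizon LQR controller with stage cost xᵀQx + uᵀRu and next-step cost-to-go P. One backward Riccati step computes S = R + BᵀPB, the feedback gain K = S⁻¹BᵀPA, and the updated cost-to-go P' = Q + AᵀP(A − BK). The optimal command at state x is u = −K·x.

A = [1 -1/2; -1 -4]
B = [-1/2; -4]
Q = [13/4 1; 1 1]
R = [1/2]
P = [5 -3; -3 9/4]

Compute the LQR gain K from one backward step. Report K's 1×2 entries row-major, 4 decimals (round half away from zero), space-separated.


BᵀP = [9.5000 -7.5000]
S = R + BᵀPB = [1/2] + [25.2500] = [25.7500]
BᵀPA = [17.0000 25.2500]
K = S⁻¹·BᵀPA = [0.6602 0.9806]
A−BK = [1.3301 -0.0097; 1.6408 -0.0777]
AᵀP(A−BK) = [2.0267 0.3301; 0.3301 0.4903]
P' = Q + AᵀP(A−BK) = [5.2767 1.3301; 1.3301 1.4903]
tr(P') = 6.7670

0.6602 0.9806


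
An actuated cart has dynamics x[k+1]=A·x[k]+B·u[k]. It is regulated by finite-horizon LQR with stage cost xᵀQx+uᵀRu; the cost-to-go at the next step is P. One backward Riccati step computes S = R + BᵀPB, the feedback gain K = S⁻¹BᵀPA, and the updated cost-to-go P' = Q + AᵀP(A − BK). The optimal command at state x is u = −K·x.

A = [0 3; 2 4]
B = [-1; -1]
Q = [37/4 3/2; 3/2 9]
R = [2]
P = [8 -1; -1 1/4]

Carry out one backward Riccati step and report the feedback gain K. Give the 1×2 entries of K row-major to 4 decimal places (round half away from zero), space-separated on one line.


BᵀP = [-7.0000 0.7500]
S = R + BᵀPB = [2] + [6.2500] = [8.2500]
BᵀPA = [1.5000 -18.0000]
K = S⁻¹·BᵀPA = [0.1818 -2.1818]
A−BK = [0.1818 0.8182; 2.1818 1.8182]
AᵀP(A−BK) = [0.7273 -0.7273; -0.7273 12.7273]
P' = Q + AᵀP(A−BK) = [9.9773 0.7727; 0.7727 21.7273]
tr(P') = 31.7045

0.1818 -2.1818


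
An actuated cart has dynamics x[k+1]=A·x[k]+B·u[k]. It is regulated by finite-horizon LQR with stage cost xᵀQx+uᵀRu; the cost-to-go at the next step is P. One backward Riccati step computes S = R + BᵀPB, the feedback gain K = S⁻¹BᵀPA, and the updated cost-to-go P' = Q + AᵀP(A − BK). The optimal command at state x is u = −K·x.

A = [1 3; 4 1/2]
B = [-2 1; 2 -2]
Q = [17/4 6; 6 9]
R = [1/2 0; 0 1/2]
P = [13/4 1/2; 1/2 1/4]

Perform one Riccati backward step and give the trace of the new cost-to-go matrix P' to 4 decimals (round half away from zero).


BᵀP = [-5.5000 -0.5000; 2.2500 0.0000]
S = R + BᵀPB = [1/2 0; 0 1/2] + [10.0000 -4.5000; -4.5000 2.2500] = [10.5000 -4.5000; -4.5000 2.7500]
BᵀPA = [-7.5000 -16.7500; 2.2500 6.7500]
K = S⁻¹·BᵀPA = [-1.2174 -1.8188; -1.1739 -0.5217]
A−BK = [-0.2609 -0.1159; 4.0870 3.0942]
AᵀP(A−BK) = [4.7609 4.0326; 4.0326 3.8687]
P' = Q + AᵀP(A−BK) = [9.0109 10.0326; 10.0326 12.8687]
tr(P') = 21.8795

21.8795


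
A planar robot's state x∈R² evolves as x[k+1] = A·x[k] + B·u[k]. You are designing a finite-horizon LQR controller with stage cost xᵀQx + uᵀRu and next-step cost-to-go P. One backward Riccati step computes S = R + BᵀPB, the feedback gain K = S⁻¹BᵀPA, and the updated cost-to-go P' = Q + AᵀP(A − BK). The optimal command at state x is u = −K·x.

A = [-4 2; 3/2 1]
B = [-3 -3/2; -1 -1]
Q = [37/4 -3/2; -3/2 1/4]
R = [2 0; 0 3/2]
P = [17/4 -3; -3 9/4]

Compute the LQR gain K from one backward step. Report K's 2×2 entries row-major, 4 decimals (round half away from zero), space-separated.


1.8093 -0.4479 0.6090 -0.2256

BᵀP = [-9.7500 6.7500; -3.3750 2.2500]
S = R + BᵀPB = [2 0; 0 3/2] + [22.5000 7.8750; 7.8750 2.8125] = [24.5000 7.8750; 7.8750 4.3125]
BᵀPA = [49.1250 -12.7500; 16.8750 -4.5000]
K = S⁻¹·BᵀPA = [1.8093 -0.4479; 0.6090 -0.2256]
A−BK = [2.3416 0.3179; 3.9184 0.3265]
AᵀP(A−BK) = [9.9012 -1.8153; -1.8153 0.5242]
P' = Q + AᵀP(A−BK) = [19.1512 -3.3153; -3.3153 0.7742]
tr(P') = 19.9253


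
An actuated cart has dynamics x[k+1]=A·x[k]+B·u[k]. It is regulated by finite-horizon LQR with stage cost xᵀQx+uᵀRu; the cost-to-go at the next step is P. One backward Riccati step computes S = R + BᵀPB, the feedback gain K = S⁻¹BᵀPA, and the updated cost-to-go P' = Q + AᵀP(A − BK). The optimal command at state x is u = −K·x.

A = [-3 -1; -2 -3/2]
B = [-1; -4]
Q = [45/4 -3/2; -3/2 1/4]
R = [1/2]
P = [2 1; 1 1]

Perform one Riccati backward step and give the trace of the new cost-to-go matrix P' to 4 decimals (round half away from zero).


BᵀP = [-6.0000 -5.0000]
S = R + BᵀPB = [1/2] + [26.0000] = [26.5000]
BᵀPA = [28.0000 13.5000]
K = S⁻¹·BᵀPA = [1.0566 0.5094]
A−BK = [-1.9434 -0.4906; 2.2264 0.5377]
AᵀP(A−BK) = [4.4151 1.2358; 1.2358 0.3726]
P' = Q + AᵀP(A−BK) = [15.6651 -0.2642; -0.2642 0.6226]
tr(P') = 16.2877

16.2877


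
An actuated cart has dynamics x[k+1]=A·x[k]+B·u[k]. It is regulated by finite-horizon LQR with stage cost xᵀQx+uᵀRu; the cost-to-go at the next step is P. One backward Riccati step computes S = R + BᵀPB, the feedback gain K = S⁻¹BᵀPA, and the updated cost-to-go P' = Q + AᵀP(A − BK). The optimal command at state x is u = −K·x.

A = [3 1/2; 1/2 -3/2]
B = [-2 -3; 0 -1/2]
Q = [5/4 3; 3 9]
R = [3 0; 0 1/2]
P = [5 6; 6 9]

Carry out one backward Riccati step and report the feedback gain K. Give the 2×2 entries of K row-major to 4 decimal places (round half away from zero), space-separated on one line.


BᵀP = [-10.0000 -12.0000; -18.0000 -22.5000]
S = R + BᵀPB = [3 0; 0 1/2] + [20.0000 36.0000; 36.0000 65.2500] = [23.0000 36.0000; 36.0000 65.7500]
BᵀPA = [-36.0000 13.0000; -65.2500 24.7500]
K = S⁻¹·BᵀPA = [-0.0832 -0.1676; -0.9468 0.4682]
A−BK = [-0.0069 1.5694; 0.0266 -1.2659]
AᵀP(A−BK) = [0.4734 -0.2341; -0.2341 3.0910]
P' = Q + AᵀP(A−BK) = [1.7234 2.7659; 2.7659 12.0910]
tr(P') = 13.8145

-0.0832 -0.1676 -0.9468 0.4682


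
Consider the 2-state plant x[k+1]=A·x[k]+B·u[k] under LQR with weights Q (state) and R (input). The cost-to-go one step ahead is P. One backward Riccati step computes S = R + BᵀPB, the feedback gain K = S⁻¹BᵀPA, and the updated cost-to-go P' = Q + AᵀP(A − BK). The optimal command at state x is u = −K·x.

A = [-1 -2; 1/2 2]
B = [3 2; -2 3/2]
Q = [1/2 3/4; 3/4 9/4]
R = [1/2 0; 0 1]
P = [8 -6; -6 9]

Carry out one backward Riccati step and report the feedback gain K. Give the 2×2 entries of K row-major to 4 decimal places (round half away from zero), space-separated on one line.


-0.2936 -0.8195 -0.0560 0.2174

BᵀP = [36.0000 -36.0000; 7.0000 1.5000]
S = R + BᵀPB = [1/2 0; 0 1] + [180.0000 18.0000; 18.0000 16.2500] = [180.5000 18.0000; 18.0000 17.2500]
BᵀPA = [-54.0000 -144.0000; -6.2500 -11.0000]
K = S⁻¹·BᵀPA = [-0.2936 -0.8195; -0.0560 0.2174]
A−BK = [-0.0073 0.0236; -0.0032 0.0350]
AᵀP(A−BK) = [0.0465 0.1077; 0.1077 0.3886]
P' = Q + AᵀP(A−BK) = [0.5465 0.8577; 0.8577 2.6386]
tr(P') = 3.1850


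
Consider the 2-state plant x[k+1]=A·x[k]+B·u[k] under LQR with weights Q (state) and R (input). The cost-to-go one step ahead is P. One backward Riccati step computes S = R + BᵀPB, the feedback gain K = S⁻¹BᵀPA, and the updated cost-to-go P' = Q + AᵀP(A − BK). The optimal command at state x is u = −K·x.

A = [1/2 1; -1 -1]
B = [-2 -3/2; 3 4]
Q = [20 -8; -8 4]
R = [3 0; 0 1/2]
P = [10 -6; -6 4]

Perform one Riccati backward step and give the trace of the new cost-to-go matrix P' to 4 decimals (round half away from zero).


24.2304

BᵀP = [-38.0000 24.0000; -39.0000 25.0000]
S = R + BᵀPB = [3 0; 0 1/2] + [148.0000 153.0000; 153.0000 158.5000] = [151.0000 153.0000; 153.0000 159.0000]
BᵀPA = [-43.0000 -62.0000; -44.5000 -64.0000]
K = S⁻¹·BᵀPA = [-0.0475 -0.1100; -0.2342 -0.2967]
A−BK = [0.0538 0.3350; 0.0792 0.5167]
AᵀP(A−BK) = [0.0371 0.0683; 0.0683 0.1933]
P' = Q + AᵀP(A−BK) = [20.0371 -7.9317; -7.9317 4.1933]
tr(P') = 24.2304


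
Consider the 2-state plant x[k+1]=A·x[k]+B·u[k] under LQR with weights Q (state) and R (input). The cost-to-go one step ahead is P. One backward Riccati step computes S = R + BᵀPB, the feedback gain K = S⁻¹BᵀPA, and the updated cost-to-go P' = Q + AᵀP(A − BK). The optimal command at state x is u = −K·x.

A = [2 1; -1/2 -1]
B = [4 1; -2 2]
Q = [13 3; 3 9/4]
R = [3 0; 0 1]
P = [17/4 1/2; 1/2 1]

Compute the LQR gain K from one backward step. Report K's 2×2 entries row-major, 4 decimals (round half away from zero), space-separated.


BᵀP = [16.0000 0.0000; 5.2500 2.5000]
S = R + BᵀPB = [3 0; 0 1] + [64.0000 16.0000; 16.0000 10.2500] = [67.0000 16.0000; 16.0000 11.2500]
BᵀPA = [32.0000 16.0000; 9.2500 2.7500]
K = S⁻¹·BᵀPA = [0.4259 0.2732; 0.2165 -0.1441]
A−BK = [0.0799 0.0512; -0.0811 -0.1652]
AᵀP(A−BK) = [0.6183 0.3400; 0.3400 0.2747]
P' = Q + AᵀP(A−BK) = [13.6183 3.3400; 3.3400 2.5247]
tr(P') = 16.1430

0.4259 0.2732 0.2165 -0.1441


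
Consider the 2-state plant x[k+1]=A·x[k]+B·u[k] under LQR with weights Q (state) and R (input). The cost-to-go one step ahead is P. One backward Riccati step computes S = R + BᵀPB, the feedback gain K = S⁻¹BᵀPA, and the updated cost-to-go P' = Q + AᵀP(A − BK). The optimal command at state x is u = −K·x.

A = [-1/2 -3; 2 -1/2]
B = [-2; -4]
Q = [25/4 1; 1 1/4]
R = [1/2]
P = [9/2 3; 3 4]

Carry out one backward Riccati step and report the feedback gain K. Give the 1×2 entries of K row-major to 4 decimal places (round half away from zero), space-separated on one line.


BᵀP = [-21.0000 -22.0000]
S = R + BᵀPB = [1/2] + [130.0000] = [130.5000]
BᵀPA = [-33.5000 74.0000]
K = S⁻¹·BᵀPA = [-0.2567 0.5670]
A−BK = [-1.0134 -1.8659; 0.9732 1.7682]
AᵀP(A−BK) = [2.5254 4.4962; 4.4962 8.5383]
P' = Q + AᵀP(A−BK) = [8.7754 5.4962; 5.4962 8.7883]
tr(P') = 17.5637

-0.2567 0.5670


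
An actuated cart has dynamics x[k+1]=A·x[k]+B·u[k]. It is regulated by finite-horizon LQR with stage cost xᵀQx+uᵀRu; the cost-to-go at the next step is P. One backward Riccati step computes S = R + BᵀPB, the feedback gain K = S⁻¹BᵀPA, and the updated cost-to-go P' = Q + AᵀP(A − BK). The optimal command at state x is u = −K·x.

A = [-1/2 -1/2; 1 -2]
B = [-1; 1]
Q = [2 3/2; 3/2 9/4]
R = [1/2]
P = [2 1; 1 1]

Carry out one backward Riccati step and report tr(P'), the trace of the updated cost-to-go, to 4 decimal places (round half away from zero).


BᵀP = [-1.0000 0.0000]
S = R + BᵀPB = [1/2] + [1.0000] = [1.5000]
BᵀPA = [0.5000 0.5000]
K = S⁻¹·BᵀPA = [0.3333 0.3333]
A−BK = [-0.1667 -0.1667; 0.6667 -2.3333]
AᵀP(A−BK) = [0.3333 -1.1667; -1.1667 6.3333]
P' = Q + AᵀP(A−BK) = [2.3333 0.3333; 0.3333 8.5833]
tr(P') = 10.9167

10.9167


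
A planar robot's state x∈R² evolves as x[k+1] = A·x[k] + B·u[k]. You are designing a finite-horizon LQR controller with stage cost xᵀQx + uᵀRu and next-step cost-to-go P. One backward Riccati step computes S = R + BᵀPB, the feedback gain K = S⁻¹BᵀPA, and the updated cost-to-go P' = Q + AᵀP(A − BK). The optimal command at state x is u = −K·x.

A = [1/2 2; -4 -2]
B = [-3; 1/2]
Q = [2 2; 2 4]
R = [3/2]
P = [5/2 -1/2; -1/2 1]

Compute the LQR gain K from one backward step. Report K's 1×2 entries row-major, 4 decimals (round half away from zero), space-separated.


BᵀP = [-7.7500 2.0000]
S = R + BᵀPB = [3/2] + [24.2500] = [25.7500]
BᵀPA = [-11.8750 -19.5000]
K = S⁻¹·BᵀPA = [-0.4612 -0.7573]
A−BK = [-0.8835 -0.2718; -3.7694 -1.6214]
AᵀP(A−BK) = [13.1487 6.0073; 6.0073 3.2330]
P' = Q + AᵀP(A−BK) = [15.1487 8.0073; 8.0073 7.2330]
tr(P') = 22.3817

-0.4612 -0.7573


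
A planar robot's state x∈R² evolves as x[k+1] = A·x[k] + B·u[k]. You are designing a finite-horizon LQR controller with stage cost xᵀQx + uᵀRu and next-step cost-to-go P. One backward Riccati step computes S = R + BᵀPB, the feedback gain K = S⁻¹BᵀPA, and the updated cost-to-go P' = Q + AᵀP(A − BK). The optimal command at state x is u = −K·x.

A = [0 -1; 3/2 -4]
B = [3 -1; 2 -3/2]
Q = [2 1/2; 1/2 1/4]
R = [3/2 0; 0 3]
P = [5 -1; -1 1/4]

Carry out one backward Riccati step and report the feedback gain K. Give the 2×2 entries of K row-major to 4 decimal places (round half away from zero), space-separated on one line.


BᵀP = [13.0000 -2.5000; -3.5000 0.6250]
S = R + BᵀPB = [3/2 0; 0 3] + [34.0000 -9.2500; -9.2500 2.5625] = [35.5000 -9.2500; -9.2500 5.5625]
BᵀPA = [-3.7500 -3.0000; 0.9375 1.0000]
K = S⁻¹·BᵀPA = [-0.1089 -0.0665; -0.0126 0.0693]
A−BK = [0.3142 -0.7314; 1.6990 -3.7632]
AᵀP(A−BK) = [0.1659 -0.3142; -0.3142 0.7314]
P' = Q + AᵀP(A−BK) = [2.1659 0.1858; 0.1858 0.9814]
tr(P') = 3.1472

-0.1089 -0.0665 -0.0126 0.0693


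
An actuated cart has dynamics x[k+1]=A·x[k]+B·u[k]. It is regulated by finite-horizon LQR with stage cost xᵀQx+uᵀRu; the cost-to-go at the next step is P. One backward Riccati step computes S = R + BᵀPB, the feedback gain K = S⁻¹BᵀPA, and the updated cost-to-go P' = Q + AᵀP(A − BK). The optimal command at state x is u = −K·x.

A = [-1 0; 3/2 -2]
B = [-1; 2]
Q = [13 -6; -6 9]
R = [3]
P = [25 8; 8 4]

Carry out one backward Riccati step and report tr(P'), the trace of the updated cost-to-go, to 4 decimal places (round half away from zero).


BᵀP = [-9.0000 0.0000]
S = R + BᵀPB = [3] + [9.0000] = [12.0000]
BᵀPA = [9.0000 0.0000]
K = S⁻¹·BᵀPA = [0.7500 0.0000]
A−BK = [-0.2500 0.0000; 0.0000 -2.0000]
AᵀP(A−BK) = [3.2500 4.0000; 4.0000 16.0000]
P' = Q + AᵀP(A−BK) = [16.2500 -2.0000; -2.0000 25.0000]
tr(P') = 41.2500

41.2500


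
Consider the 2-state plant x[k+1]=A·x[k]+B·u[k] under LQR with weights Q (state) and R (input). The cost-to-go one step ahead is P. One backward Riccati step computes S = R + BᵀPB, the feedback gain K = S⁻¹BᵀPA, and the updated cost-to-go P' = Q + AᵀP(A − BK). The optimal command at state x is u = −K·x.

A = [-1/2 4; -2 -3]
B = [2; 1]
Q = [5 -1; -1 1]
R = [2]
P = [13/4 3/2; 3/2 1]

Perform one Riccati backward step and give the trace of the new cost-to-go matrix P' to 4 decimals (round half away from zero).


14.0852

BᵀP = [8.0000 4.0000]
S = R + BᵀPB = [2] + [20.0000] = [22.0000]
BᵀPA = [-12.0000 20.0000]
K = S⁻¹·BᵀPA = [-0.5455 0.9091]
A−BK = [0.5909 2.1818; -1.4545 -3.9091]
AᵀP(A−BK) = [1.2670 0.6591; 0.6591 6.8182]
P' = Q + AᵀP(A−BK) = [6.2670 -0.3409; -0.3409 7.8182]
tr(P') = 14.0852


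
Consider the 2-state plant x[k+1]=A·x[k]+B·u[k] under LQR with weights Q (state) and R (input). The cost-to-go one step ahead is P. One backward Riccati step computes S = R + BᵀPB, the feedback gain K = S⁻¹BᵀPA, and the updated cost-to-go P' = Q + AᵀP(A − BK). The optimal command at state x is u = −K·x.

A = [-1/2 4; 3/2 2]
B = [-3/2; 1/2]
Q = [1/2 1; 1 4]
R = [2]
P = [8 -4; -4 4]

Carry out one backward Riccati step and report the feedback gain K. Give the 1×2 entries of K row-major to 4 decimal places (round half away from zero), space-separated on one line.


BᵀP = [-14.0000 8.0000]
S = R + BᵀPB = [2] + [25.0000] = [27.0000]
BᵀPA = [19.0000 -40.0000]
K = S⁻¹·BᵀPA = [0.7037 -1.4815]
A−BK = [0.5556 1.7778; 1.1481 2.7407]
AᵀP(A−BK) = [3.6296 4.1481; 4.1481 20.7407]
P' = Q + AᵀP(A−BK) = [4.1296 5.1481; 5.1481 24.7407]
tr(P') = 28.8704

0.7037 -1.4815


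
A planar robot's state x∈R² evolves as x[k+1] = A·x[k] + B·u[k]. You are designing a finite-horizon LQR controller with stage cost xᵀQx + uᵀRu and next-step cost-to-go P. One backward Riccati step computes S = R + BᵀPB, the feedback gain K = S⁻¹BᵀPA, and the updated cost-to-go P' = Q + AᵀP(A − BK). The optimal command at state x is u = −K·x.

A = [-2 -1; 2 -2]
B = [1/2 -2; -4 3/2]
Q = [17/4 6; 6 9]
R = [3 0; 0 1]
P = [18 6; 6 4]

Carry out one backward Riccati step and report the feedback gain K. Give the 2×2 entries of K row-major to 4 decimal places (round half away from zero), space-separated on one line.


-0.1239 0.7117 0.9413 0.6854

BᵀP = [-15.0000 -13.0000; -27.0000 -6.0000]
S = R + BᵀPB = [3 0; 0 1] + [44.5000 10.5000; 10.5000 45.0000] = [47.5000 10.5000; 10.5000 46.0000]
BᵀPA = [4.0000 41.0000; 42.0000 39.0000]
K = S⁻¹·BᵀPA = [-0.1239 0.7117; 0.9413 0.6854]
A−BK = [-0.0554 0.0149; 0.0925 -0.1815]
AᵀP(A−BK) = [0.9601 0.3673; 0.3673 2.0923]
P' = Q + AᵀP(A−BK) = [5.2101 6.3673; 6.3673 11.0923]
tr(P') = 16.3024


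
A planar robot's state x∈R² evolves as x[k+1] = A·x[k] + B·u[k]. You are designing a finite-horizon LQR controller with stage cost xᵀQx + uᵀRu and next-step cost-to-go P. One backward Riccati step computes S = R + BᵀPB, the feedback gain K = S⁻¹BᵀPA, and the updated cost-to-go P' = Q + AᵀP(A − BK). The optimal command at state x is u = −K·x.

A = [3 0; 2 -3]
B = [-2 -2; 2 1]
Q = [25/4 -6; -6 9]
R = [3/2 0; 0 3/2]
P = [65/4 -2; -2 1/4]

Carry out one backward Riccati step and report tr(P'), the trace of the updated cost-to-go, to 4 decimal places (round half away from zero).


BᵀP = [-36.5000 4.5000; -34.5000 4.2500]
S = R + BᵀPB = [3/2 0; 0 3/2] + [82.0000 77.5000; 77.5000 73.2500] = [83.5000 77.5000; 77.5000 74.7500]
BᵀPA = [-100.5000 -13.5000; -95.0000 -12.7500]
K = S⁻¹·BᵀPA = [-0.6367 -0.0892; -0.6107 -0.0781]
A−BK = [0.5050 -0.3346; 3.8842 -2.7435]
AᵀP(A−BK) = [1.2375 0.1171; 0.1171 0.0502]
P' = Q + AᵀP(A−BK) = [7.4875 -5.8829; -5.8829 9.0502]
tr(P') = 16.5377

16.5377


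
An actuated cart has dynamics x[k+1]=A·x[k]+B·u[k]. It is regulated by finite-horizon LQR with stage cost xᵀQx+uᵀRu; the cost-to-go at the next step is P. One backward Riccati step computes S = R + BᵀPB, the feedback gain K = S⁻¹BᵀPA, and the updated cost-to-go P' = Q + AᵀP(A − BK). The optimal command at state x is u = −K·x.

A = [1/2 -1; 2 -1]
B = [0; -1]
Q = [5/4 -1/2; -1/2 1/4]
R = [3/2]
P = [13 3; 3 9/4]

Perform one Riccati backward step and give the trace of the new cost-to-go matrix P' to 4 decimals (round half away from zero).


24.0500

BᵀP = [-3.0000 -2.2500]
S = R + BᵀPB = [3/2] + [2.2500] = [3.7500]
BᵀPA = [-6.0000 5.2500]
K = S⁻¹·BᵀPA = [-1.6000 1.4000]
A−BK = [0.5000 -1.0000; 0.4000 0.4000]
AᵀP(A−BK) = [8.6500 -10.1000; -10.1000 13.9000]
P' = Q + AᵀP(A−BK) = [9.9000 -10.6000; -10.6000 14.1500]
tr(P') = 24.0500


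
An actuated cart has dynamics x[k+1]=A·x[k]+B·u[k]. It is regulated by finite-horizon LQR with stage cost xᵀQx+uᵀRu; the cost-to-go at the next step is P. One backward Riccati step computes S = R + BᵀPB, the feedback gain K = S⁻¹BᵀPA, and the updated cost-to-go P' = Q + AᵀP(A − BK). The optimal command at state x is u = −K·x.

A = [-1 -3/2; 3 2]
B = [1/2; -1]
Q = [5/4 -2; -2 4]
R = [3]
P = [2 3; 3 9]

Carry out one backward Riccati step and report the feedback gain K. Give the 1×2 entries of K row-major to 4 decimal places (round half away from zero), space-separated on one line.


-2.1579 -1.2632

BᵀP = [-2.0000 -7.5000]
S = R + BᵀPB = [3] + [6.5000] = [9.5000]
BᵀPA = [-20.5000 -12.0000]
K = S⁻¹·BᵀPA = [-2.1579 -1.2632]
A−BK = [0.0789 -0.8684; 0.8421 0.7368]
AᵀP(A−BK) = [20.7632 11.6053; 11.6053 7.3421]
P' = Q + AᵀP(A−BK) = [22.0132 9.6053; 9.6053 11.3421]
tr(P') = 33.3553


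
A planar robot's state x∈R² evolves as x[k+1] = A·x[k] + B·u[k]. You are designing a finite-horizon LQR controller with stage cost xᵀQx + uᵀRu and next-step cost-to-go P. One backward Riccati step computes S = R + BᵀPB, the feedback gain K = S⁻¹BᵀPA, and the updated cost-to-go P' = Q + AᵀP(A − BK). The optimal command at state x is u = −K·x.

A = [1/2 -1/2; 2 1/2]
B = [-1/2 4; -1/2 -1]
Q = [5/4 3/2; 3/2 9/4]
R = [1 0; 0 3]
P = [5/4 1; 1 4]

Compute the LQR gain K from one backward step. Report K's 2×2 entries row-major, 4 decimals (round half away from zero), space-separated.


-2.0569 -0.3451 -0.1113 -0.1416

BᵀP = [-1.1250 -2.5000; 4.0000 0.0000]
S = R + BᵀPB = [1 0; 0 3] + [1.8125 -2.0000; -2.0000 16.0000] = [2.8125 -2.0000; -2.0000 19.0000]
BᵀPA = [-5.5625 -0.6875; 2.0000 -2.0000]
K = S⁻¹·BᵀPA = [-2.0569 -0.3451; -0.1113 -0.1416]
A−BK = [-0.0834 -0.1062; 0.8603 0.1858]
AᵀP(A−BK) = [7.0936 1.3009; 1.3009 0.2920]
P' = Q + AᵀP(A−BK) = [8.3436 2.8009; 2.8009 2.5420]
tr(P') = 10.8856


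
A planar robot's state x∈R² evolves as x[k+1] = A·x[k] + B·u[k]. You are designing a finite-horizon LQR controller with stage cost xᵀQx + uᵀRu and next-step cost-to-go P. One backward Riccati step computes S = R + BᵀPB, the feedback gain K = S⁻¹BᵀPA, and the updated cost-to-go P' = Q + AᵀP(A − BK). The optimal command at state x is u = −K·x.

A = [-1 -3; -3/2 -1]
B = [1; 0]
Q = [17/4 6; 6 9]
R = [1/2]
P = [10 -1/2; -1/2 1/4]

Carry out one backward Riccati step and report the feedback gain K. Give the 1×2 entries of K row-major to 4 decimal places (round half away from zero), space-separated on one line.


BᵀP = [10.0000 -0.5000]
S = R + BᵀPB = [1/2] + [10.0000] = [10.5000]
BᵀPA = [-9.2500 -29.5000]
K = S⁻¹·BᵀPA = [-0.8810 -2.8095]
A−BK = [-0.1190 -0.1905; -1.5000 -1.0000]
AᵀP(A−BK) = [0.9137 1.6369; 1.6369 4.3690]
P' = Q + AᵀP(A−BK) = [5.1637 7.6369; 7.6369 13.3690]
tr(P') = 18.5327

-0.8810 -2.8095


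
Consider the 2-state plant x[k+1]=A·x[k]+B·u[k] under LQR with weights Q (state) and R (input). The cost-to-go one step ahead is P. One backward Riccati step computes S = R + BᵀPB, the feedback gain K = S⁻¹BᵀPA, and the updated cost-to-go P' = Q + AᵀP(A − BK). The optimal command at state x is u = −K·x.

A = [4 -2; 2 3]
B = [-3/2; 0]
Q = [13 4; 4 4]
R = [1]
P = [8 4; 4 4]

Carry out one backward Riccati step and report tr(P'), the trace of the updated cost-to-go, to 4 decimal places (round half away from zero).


53.6316

BᵀP = [-12.0000 -6.0000]
S = R + BᵀPB = [1] + [18.0000] = [19.0000]
BᵀPA = [-60.0000 6.0000]
K = S⁻¹·BᵀPA = [-3.1579 0.3158]
A−BK = [-0.7368 -1.5263; 2.0000 3.0000]
AᵀP(A−BK) = [18.5263 10.9474; 10.9474 18.1053]
P' = Q + AᵀP(A−BK) = [31.5263 14.9474; 14.9474 22.1053]
tr(P') = 53.6316


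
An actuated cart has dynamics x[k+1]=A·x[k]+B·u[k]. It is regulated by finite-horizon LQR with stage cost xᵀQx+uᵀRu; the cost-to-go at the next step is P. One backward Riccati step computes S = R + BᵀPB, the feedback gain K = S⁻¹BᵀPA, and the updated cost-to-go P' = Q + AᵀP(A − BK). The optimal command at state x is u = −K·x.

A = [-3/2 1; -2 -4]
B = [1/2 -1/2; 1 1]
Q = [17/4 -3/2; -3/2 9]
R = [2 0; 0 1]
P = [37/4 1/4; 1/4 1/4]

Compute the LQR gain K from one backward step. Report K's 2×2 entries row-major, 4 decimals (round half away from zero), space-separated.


-1.1711 0.0963 1.1765 -1.4118

BᵀP = [4.8750 0.3750; -4.3750 0.1250]
S = R + BᵀPB = [2 0; 0 1] + [2.8125 -2.0625; -2.0625 2.3125] = [4.8125 -2.0625; -2.0625 3.3125]
BᵀPA = [-8.0625 3.3750; 6.3125 -4.8750]
K = S⁻¹·BᵀPA = [-1.1711 0.0963; 1.1765 -1.4118]
A−BK = [-0.3262 0.2460; -2.0053 -2.6845]
AᵀP(A−BK) = [6.4439 -1.1872; -1.1872 4.0428]
P' = Q + AᵀP(A−BK) = [10.6939 -2.6872; -2.6872 13.0428]
tr(P') = 23.7366


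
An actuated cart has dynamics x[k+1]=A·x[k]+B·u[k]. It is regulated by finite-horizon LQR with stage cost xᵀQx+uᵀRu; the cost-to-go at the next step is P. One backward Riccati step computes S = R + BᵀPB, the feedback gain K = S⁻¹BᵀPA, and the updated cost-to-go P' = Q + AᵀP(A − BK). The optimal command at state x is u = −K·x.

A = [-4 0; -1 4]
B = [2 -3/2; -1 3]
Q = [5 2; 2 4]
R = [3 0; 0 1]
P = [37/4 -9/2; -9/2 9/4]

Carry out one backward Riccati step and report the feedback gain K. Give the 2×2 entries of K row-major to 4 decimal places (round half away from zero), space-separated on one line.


-0.3633 -0.0942 0.8624 0.5761

BᵀP = [23.0000 -11.2500; -27.3750 13.5000]
S = R + BᵀPB = [3 0; 0 1] + [57.2500 -68.2500; -68.2500 81.5625] = [60.2500 -68.2500; -68.2500 82.5625]
BᵀPA = [-80.7500 -45.0000; 96.0000 54.0000]
K = S⁻¹·BᵀPA = [-0.3633 -0.0942; 0.8624 0.5761]
A−BK = [-1.9797 1.0527; -3.9506 2.1773]
AᵀP(A−BK) = [2.1198 0.0800; 0.0800 0.6473]
P' = Q + AᵀP(A−BK) = [7.1198 2.0800; 2.0800 4.6473]
tr(P') = 11.7671


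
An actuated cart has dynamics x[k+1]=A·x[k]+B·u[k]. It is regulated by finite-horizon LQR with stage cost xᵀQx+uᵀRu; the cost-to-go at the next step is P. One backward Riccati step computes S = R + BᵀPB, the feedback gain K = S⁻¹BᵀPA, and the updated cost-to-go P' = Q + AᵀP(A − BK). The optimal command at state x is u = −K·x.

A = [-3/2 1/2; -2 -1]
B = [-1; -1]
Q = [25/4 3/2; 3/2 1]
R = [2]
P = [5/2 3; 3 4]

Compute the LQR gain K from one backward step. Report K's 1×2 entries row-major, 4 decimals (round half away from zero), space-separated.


1.5345 0.2931

BᵀP = [-5.5000 -7.0000]
S = R + BᵀPB = [2] + [12.5000] = [14.5000]
BᵀPA = [22.2500 4.2500]
K = S⁻¹·BᵀPA = [1.5345 0.2931]
A−BK = [0.0345 0.7931; -0.4655 -0.7069]
AᵀP(A−BK) = [5.4828 1.1034; 1.1034 0.3793]
P' = Q + AᵀP(A−BK) = [11.7328 2.6034; 2.6034 1.3793]
tr(P') = 13.1121


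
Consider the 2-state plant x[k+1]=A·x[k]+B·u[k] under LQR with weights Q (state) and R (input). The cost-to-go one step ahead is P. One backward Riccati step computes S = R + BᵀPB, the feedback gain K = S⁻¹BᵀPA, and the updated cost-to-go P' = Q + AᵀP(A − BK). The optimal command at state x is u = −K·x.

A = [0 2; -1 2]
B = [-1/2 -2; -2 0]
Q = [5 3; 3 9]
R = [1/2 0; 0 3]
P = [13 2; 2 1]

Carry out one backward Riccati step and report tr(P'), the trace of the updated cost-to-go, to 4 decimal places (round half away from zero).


16.1888

BᵀP = [-10.5000 -3.0000; -26.0000 -4.0000]
S = R + BᵀPB = [1/2 0; 0 3] + [11.2500 21.0000; 21.0000 52.0000] = [11.7500 21.0000; 21.0000 55.0000]
BᵀPA = [3.0000 -27.0000; 4.0000 -60.0000]
K = S⁻¹·BᵀPA = [0.3946 -1.0962; -0.0780 -0.6724]
A−BK = [0.0414 0.1072; -0.2107 -0.1924]
AᵀP(A−BK) = [0.1279 -0.0219; -0.0219 2.0609]
P' = Q + AᵀP(A−BK) = [5.1279 2.9781; 2.9781 11.0609]
tr(P') = 16.1888
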